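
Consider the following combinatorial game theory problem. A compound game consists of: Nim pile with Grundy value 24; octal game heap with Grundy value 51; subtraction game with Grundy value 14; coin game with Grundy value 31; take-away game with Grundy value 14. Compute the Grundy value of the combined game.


By the Sprague-Grundy theorem, the Grundy value of a sum of games is the XOR of individual Grundy values.
Nim pile: Grundy value = 24. Running XOR: 0 XOR 24 = 24
octal game heap: Grundy value = 51. Running XOR: 24 XOR 51 = 43
subtraction game: Grundy value = 14. Running XOR: 43 XOR 14 = 37
coin game: Grundy value = 31. Running XOR: 37 XOR 31 = 58
take-away game: Grundy value = 14. Running XOR: 58 XOR 14 = 52
The combined Grundy value is 52.

52


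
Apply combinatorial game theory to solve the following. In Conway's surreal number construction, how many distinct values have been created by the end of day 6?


Day 0: {|} = 0 is born. Count = 1.
Day n: the number of surreal numbers born by day n is 2^(n+1) - 1.
By day 0: 2^1 - 1 = 1
By day 1: 2^2 - 1 = 3
By day 2: 2^3 - 1 = 7
By day 3: 2^4 - 1 = 15
By day 4: 2^5 - 1 = 31
By day 5: 2^6 - 1 = 63
By day 6: 2^7 - 1 = 127
By day 6: 127 surreal numbers.

127


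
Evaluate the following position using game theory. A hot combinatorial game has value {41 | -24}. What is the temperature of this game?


The game is {41 | -24}, a switch {a | b} with numbers a > b.
Cooling {a | b} by t gives {a - t | b + t}, which stops being hot when a - t = b + t, i.e. at t = (a - b)/2. So the temperature of a switch is (a - b)/2.
Temperature = (Left option - Right option) / 2
= (41 - (-24)) / 2
= 65 / 2
= 65/2

65/2


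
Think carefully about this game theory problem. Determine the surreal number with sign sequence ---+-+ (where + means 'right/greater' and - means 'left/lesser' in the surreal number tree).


Sign expansion: ---+-+
Rule: track bounds (lo, hi), initially (-inf, +inf). On '+', the current value becomes lo and we move to the simplest number in (value, hi): value + 1 if hi = +inf, otherwise the midpoint (value + hi)/2. On '-', the current value becomes hi and we move to value - 1 if lo = -inf, otherwise the midpoint (lo + value)/2.
Start at 0.
Step 1: sign = -, move left. Bounds: (-inf, 0). Value = -1
Step 2: sign = -, move left. Bounds: (-inf, -1). Value = -2
Step 3: sign = -, move left. Bounds: (-inf, -2). Value = -3
Step 4: sign = +, move right. Bounds: (-3, -2). Value = -5/2
Step 5: sign = -, move left. Bounds: (-3, -5/2). Value = -11/4
Step 6: sign = +, move right. Bounds: (-11/4, -5/2). Value = -21/8
The surreal number with sign expansion ---+-+ is -21/8.

-21/8


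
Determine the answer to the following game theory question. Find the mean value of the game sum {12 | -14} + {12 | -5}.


G1 = {12 | -14}, G2 = {12 | -5}
Each is a switch {a | b} with numbers a > b; its mean value is (a + b)/2, and mean value is additive over game sums: m(G1 + G2) = m(G1) + m(G2).
Mean of G1 = (12 + (-14))/2 = -2/2 = -1
Mean of G2 = (12 + (-5))/2 = 7/2 = 7/2
Mean of G1 + G2 = -1 + 7/2 = 5/2

5/2


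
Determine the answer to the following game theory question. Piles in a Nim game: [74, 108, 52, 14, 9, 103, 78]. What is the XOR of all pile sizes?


We need the XOR (exclusive or) of all pile sizes.
After XOR-ing pile 1 (size 74): 0 XOR 74 = 74
After XOR-ing pile 2 (size 108): 74 XOR 108 = 38
After XOR-ing pile 3 (size 52): 38 XOR 52 = 18
After XOR-ing pile 4 (size 14): 18 XOR 14 = 28
After XOR-ing pile 5 (size 9): 28 XOR 9 = 21
After XOR-ing pile 6 (size 103): 21 XOR 103 = 114
After XOR-ing pile 7 (size 78): 114 XOR 78 = 60
The Nim-value of this position is 60.

60


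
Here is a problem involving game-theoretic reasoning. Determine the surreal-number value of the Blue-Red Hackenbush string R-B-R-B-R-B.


Edges (from ground): R-B-R-B-R-B
By Berlekamp's sign-expansion rule, a Blue-Red Hackenbush stalk has the value of the surreal number whose sign sequence is the edge sequence with B -> + and R -> -.
Sign sequence: -+-+-+
Trace the sign expansion in the surreal number tree, starting from 0:
Edge 1: R (sign -) -> bounds (-inf, 0), value = -1
Edge 2: B (sign +) -> bounds (-1, 0), value = -1/2
Edge 3: R (sign -) -> bounds (-1, -1/2), value = -3/4
Edge 4: B (sign +) -> bounds (-3/4, -1/2), value = -5/8
Edge 5: R (sign -) -> bounds (-3/4, -5/8), value = -11/16
Edge 6: B (sign +) -> bounds (-11/16, -5/8), value = -21/32
Game value = -21/32

-21/32


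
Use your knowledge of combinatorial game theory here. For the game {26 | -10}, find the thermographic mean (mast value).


Game = {26 | -10}, a switch {a | b} with numbers a > b.
Its thermograph has left wall a - t and right wall b + t, which meet at t = (a - b)/2, where both equal (a + b)/2. So the mast (mean value) is at (a + b)/2.
Mean = (26 + (-10))/2 = 16/2 = 8

8


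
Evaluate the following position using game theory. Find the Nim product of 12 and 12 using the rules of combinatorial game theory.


Nim multiplication is bilinear over XOR: (u XOR v) * w = (u*w) XOR (v*w).
So we split each operand into its bit components and XOR the pairwise Nim products.
12 = 4 + 8 (as XOR of powers of 2).
12 = 4 + 8 (as XOR of powers of 2).
Using the standard Nim-product table on single bits:
  2*2 = 3,   2*4 = 8,   2*8 = 12,
  4*4 = 6,   4*8 = 11,  8*8 = 13,
and  1*x = x (identity), k*l = l*k (commutative).
Pairwise Nim products:
  4 * 4 = 6
  4 * 8 = 11
  8 * 4 = 11
  8 * 8 = 13
XOR them: 6 XOR 11 XOR 11 XOR 13 = 11.
Result: 12 * 12 = 11 (in Nim).

11


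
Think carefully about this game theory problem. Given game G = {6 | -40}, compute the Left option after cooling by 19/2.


Original game: {6 | -40} (a switch {a | b} with a > b).
Cooling by t (for t below the temperature (a - b)/2 = 23) taxes each move by t: {a | b} cooled by t is {a - t | b + t}.
Cooling amount: t = 19/2
Cooled Left option: 6 - 19/2 = -7/2
Cooled Right option: -40 + 19/2 = -61/2
Cooled game: {-7/2 | -61/2}
Left option = -7/2

-7/2


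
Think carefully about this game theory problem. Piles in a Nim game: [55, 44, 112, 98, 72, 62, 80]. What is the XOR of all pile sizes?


We need the XOR (exclusive or) of all pile sizes.
After XOR-ing pile 1 (size 55): 0 XOR 55 = 55
After XOR-ing pile 2 (size 44): 55 XOR 44 = 27
After XOR-ing pile 3 (size 112): 27 XOR 112 = 107
After XOR-ing pile 4 (size 98): 107 XOR 98 = 9
After XOR-ing pile 5 (size 72): 9 XOR 72 = 65
After XOR-ing pile 6 (size 62): 65 XOR 62 = 127
After XOR-ing pile 7 (size 80): 127 XOR 80 = 47
The Nim-value of this position is 47.

47


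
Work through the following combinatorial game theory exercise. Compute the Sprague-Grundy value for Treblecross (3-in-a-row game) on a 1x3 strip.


Treblecross: place X on empty cells; 3-in-a-row wins.
Playing within two cells of an existing X lets the opponent win at once, so sensible play treats the cells i-2..i+2 around each X as dead. The player left with no safe cell loses, so this is a normal-play take-away game on strips of safe cells.
Placing X at cell i (0-indexed) of a strip of k safe cells leaves independent strips of sizes max(0, i-2) and max(0, k-i-3). Hence G(k) = mex{ G(max(0,i-2)) XOR G(max(0,k-i-3)) : 0 <= i < k }, with G(0) = 0.
G(1): splits (0,0):0^0=0 -> mex({0}) = 1
G(2): splits (0,0):0^0=0 -> mex({0}) = 1
G(3): splits (0,0):0^0=0 -> mex({0}) = 1
Therefore G(3) = 1.

1


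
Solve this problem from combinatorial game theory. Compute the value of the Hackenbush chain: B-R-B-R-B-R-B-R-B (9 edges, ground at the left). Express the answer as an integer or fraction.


Edges (from ground): B-R-B-R-B-R-B-R-B
By Berlekamp's sign-expansion rule, a Blue-Red Hackenbush stalk has the value of the surreal number whose sign sequence is the edge sequence with B -> + and R -> -.
Sign sequence: +-+-+-+-+
Trace the sign expansion in the surreal number tree, starting from 0:
Edge 1: B (sign +) -> bounds (0, +inf), value = 1
Edge 2: R (sign -) -> bounds (0, 1), value = 1/2
Edge 3: B (sign +) -> bounds (1/2, 1), value = 3/4
Edge 4: R (sign -) -> bounds (1/2, 3/4), value = 5/8
Edge 5: B (sign +) -> bounds (5/8, 3/4), value = 11/16
Edge 6: R (sign -) -> bounds (5/8, 11/16), value = 21/32
Edge 7: B (sign +) -> bounds (21/32, 11/16), value = 43/64
Edge 8: R (sign -) -> bounds (21/32, 43/64), value = 85/128
Edge 9: B (sign +) -> bounds (85/128, 43/64), value = 171/256
Game value = 171/256

171/256


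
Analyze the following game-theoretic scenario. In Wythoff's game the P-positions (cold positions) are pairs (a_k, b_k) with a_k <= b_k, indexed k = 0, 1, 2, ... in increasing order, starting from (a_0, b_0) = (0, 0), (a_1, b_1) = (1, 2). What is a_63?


By Wythoff's theorem, a_k = floor(k * phi) and b_k = floor(k * phi^2) = a_k + k, where phi = (1 + sqrt(5))/2 is the golden ratio.
phi = (1 + sqrt(5))/2 = 1.618034
k = 63
k * phi = 63 * 1.618034 = 101.936141
a_63 = floor(k * phi) = 101

101


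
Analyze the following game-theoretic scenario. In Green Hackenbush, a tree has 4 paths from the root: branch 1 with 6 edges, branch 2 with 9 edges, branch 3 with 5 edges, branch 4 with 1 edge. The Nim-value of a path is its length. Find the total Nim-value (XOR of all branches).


The tree has 4 branches from the ground vertex.
In Green Hackenbush, the Nim-value of a simple path of length k is k.
Branch 1: length 6, Nim-value = 6
Branch 2: length 9, Nim-value = 9
Branch 3: length 5, Nim-value = 5
Branch 4: length 1, Nim-value = 1
Total Nim-value = XOR of all branch values:
0 XOR 6 = 6
6 XOR 9 = 15
15 XOR 5 = 10
10 XOR 1 = 11
Nim-value of the tree = 11

11


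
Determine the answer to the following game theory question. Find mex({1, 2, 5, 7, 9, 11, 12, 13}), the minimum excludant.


Set = {1, 2, 5, 7, 9, 11, 12, 13}
0 is NOT in the set. This is the mex.
mex = 0

0


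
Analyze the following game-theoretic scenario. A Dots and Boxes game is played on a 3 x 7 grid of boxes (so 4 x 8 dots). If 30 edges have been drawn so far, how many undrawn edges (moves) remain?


Grid: 3 x 7 boxes, i.e. 4 rows and 8 columns of dots.
Horizontal edges: (rows + 1) * cols = 4 * 7 = 28
Vertical edges: rows * (cols + 1) = 3 * 8 = 24
Total edges: 28 + 24 = 52
Edges drawn: 30
Remaining: 52 - 30 = 22

22


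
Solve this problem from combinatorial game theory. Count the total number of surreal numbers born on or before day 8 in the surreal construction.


Day 0: {|} = 0 is born. Count = 1.
Day n: the number of surreal numbers born by day n is 2^(n+1) - 1.
By day 0: 2^1 - 1 = 1
By day 1: 2^2 - 1 = 3
By day 2: 2^3 - 1 = 7
By day 3: 2^4 - 1 = 15
By day 4: 2^5 - 1 = 31
By day 5: 2^6 - 1 = 63
By day 6: 2^7 - 1 = 127
By day 7: 2^8 - 1 = 255
By day 8: 2^9 - 1 = 511
By day 8: 511 surreal numbers.

511


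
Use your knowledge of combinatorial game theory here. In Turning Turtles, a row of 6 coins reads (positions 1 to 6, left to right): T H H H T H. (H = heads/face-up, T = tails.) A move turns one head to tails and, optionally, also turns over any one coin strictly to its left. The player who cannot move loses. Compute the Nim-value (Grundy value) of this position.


Coins: T H H H T H
Key fact: a single head at position k behaves exactly like a Nim heap of size k (turning it to T and optionally flipping a coin at j < k corresponds to moving the heap from k to j, or to 0), and heads combine as a disjunctive sum (two heads at the same place would cancel, matching j XOR j = 0). So the Nim-value is the XOR of the 1-indexed positions of the heads.
Face-up positions (1-indexed): [2, 3, 4, 6]
XOR 0 with 2: 0 XOR 2 = 2
XOR 2 with 3: 2 XOR 3 = 1
XOR 1 with 4: 1 XOR 4 = 5
XOR 5 with 6: 5 XOR 6 = 3
Nim-value = 3

3


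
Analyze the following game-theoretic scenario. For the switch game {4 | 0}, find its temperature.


The game is {4 | 0}, a switch {a | b} with numbers a > b.
Cooling {a | b} by t gives {a - t | b + t}, which stops being hot when a - t = b + t, i.e. at t = (a - b)/2. So the temperature of a switch is (a - b)/2.
Temperature = (Left option - Right option) / 2
= (4 - (0)) / 2
= 4 / 2
= 2

2


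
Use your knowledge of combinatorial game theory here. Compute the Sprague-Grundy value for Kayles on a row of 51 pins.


Kayles: a move removes 1 or 2 adjacent pins from a contiguous row.
Removing pins from a row of k leaves two independent rows (a, b) with a + b = k - 1 (one pin) or a + b = k - 2 (two pins); an end removal gives a = 0.
By Sprague-Grundy, G(k) = mex{ G(a) XOR G(b) } over all these splits. G(0) = 0.
G(1): splits (0,0):0^0=0 -> mex({0}) = 1
G(2): splits (0,1):0^1=1 (0,0):0^0=0 -> mex({0, 1}) = 2
G(3): splits (0,2):0^2=2 (1,1):1^1=0 (0,1):0^1=1 -> mex({0, 1, 2}) = 3
G(4): splits (0,3):0^3=3 (1,2):1^2=3 (0,2):0^2=2 (1,1):1^1=0 -> mex({0, 2, 3}) = 1
G(5): splits (0,4):0^1=1 (1,3):1^3=2 (2,2):2^2=0 (0,3):0^3=3 (1,2):1^2=3 -> mex({0, 1, 2, 3}) = 4
G(6) = mex({0, 1, 2, 4}) = 3
G(7) = mex({0, 1, 3, 4, 5}) = 2
G(8) = mex({0, 2, 3, 5, 6}) = 1
G(9) = mex({0, 1, 2, 3, 6, 7}) = 4
G(10) = mex({0, 1, 3, 4, 5, 7}) = 2
G(11) = mex({0, 1, 2, 3, 4, 5}) = 6
G(12) = mex({0, 1, 2, 3, 5, 6, 7}) = 4
G(13) = mex({0, 2, 3, 4, 6, 7}) = 1
G(14) = mex({0, 1, 4, 5, 6, 7}) = 2
G(15) = mex({0, 1, 2, 3, 4, 5, 6}) = 7
G(16) = mex({0, 2, 3, 5, 6, 7}) = 1
G(17) = mex({0, 1, 2, 3, 5, 6, 7}) = 4
G(18) = mex({0, 1, 2, 4, 5, 6}) = 3
G(19) = mex({0, 1, 3, 4, 5, 7}) = 2
G(20) = mex({0, 2, 3, 4, 5, 6, 7}) = 1
G(21) = mex({0, 1, 2, 3, 5, 6, 7}) = 4
G(22) = mex({0, 1, 2, 3, 4, 5, 7}) = 6
G(23) = mex({0, 1, 2, 3, 4, 5, 6}) = 7
G(24) = mex({0, 1, 2, 3, 5, 6, 7}) = 4
G(25) = mex({0, 2, 3, 4, 6, 7}) = 1
G(26) = mex({0, 1, 3, 4, 5, 6, 7}) = 2
G(27) = mex({0, 1, 2, 3, 4, 5, 6, 7}) = 8
G(28) = mex({0, 1, 2, 3, 4, 6, 7, 8}) = 5
G(29) = mex({0, 1, 2, 3, 5, 6, 7, 8, 9}) = 4
G(30) = mex({0, 1, 2, 3, 4, 5, 6, 9, 10}) = 7
G(31) = mex({0, 1, 3, 4, 5, 7, 10, 11}) = 2
G(32) = mex({0, 2, 3, 4, 5, 6, 7, 9, 11}) = 1
G(33) = mex({0, 1, 2, 3, 4, 5, 6, 7, 9, 12}) = 8
G(34) = mex({0, 1, 2, 3, 4, 5, 7, 8, 11, 12}) = 6
G(35) = mex({0, 1, 2, 3, 4, 5, 6, 8, 9, 10, 11}) = 7
G(36) = mex({0, 1, 2, 3, 5, 6, 7, 9, 10}) = 4
G(37) = mex({0, 2, 3, 4, 6, 7, 9, 10, 11, 12}) = 1
G(38) = mex({0, 1, 3, 4, 5, 6, 7, 9, 10, 11, 12}) = 2
G(39) = mex({0, 1, 2, 4, 5, 6, 7, 9, 10, 12, 14}) = 3
G(40) = mex({0, 2, 3, 4, 6, 7, 11, 12, 14}) = 1
G(41) = mex({0, 1, 2, 3, 5, 6, 7, 9, 10, 11, 12}) = 4
G(42) = mex({0, 1, 2, 3, 4, 5, 6, 9, 10}) = 7
G(43) = mex({0, 1, 3, 4, 5, 7, 9, 10, 12, 15}) = 2
G(44) = mex({0, 2, 3, 4, 5, 6, 7, 9, 10, 12, 15}) = 1
G(45) = mex({0, 1, 2, 3, 4, 5, 6, 7, 9, 10, 12, 14}) = 8
G(46) = mex({0, 1, 3, 4, 5, 7, 8, 11, 12, 14}) = 2
G(47) = mex({0, 1, 2, 3, 4, 5, 6, 8, 9, 10, 11, 12}) = 7
G(48) = mex({0, 1, 2, 3, 5, 6, 7, 9, 10}) = 4
G(49) = mex({0, 2, 3, 4, 6, 7, 9, 10, 11, 12, 15}) = 1
G(50) = mex({0, 1, 4, 5, 6, 7, 9, 11, 12, 14, 15}) = 2
G(51) = mex({0, 1, 2, 3, 4, 5, 6, 7, 9, 12, 14, 15}) = 8
Therefore G(51) = 8.

8


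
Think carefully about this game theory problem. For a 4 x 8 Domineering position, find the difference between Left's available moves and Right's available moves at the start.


Board is 4 x 8 (rows x cols).
Left (vertical) placements: (rows-1) * cols = 3 * 8 = 24
Right (horizontal) placements: rows * (cols-1) = 4 * 7 = 28
Advantage = Left - Right = 24 - 28 = -4

-4


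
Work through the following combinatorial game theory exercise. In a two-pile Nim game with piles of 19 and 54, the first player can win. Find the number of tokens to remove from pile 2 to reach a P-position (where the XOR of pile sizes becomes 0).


Piles: 19 and 54
Current XOR: 19 XOR 54 = 37 (non-zero, so this is an N-position).
To make the XOR zero, we need to find a move that balances the piles.
For pile 2 (size 54): target = 54 XOR 37 = 19
We reduce pile 2 from 54 to 19.
Tokens removed: 54 - 19 = 35
Verification: 19 XOR 19 = 0

35


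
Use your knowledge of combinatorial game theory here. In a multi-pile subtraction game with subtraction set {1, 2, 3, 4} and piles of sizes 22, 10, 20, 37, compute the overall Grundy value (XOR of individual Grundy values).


Subtraction set: {1, 2, 3, 4}
For this subtraction set, G(n) = n mod 5 (period = max + 1 = 5).
Pile 1 (size 22): G(22) = 22 mod 5 = 2
Pile 2 (size 10): G(10) = 10 mod 5 = 0
Pile 3 (size 20): G(20) = 20 mod 5 = 0
Pile 4 (size 37): G(37) = 37 mod 5 = 2
Total Grundy value = XOR of all: 2 XOR 0 XOR 0 XOR 2 = 0

0


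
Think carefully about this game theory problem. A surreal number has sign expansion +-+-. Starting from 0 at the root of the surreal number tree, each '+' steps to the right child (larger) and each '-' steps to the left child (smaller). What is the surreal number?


Sign expansion: +-+-
Rule: track bounds (lo, hi), initially (-inf, +inf). On '+', the current value becomes lo and we move to the simplest number in (value, hi): value + 1 if hi = +inf, otherwise the midpoint (value + hi)/2. On '-', the current value becomes hi and we move to value - 1 if lo = -inf, otherwise the midpoint (lo + value)/2.
Start at 0.
Step 1: sign = +, move right. Bounds: (0, +inf). Value = 1
Step 2: sign = -, move left. Bounds: (0, 1). Value = 1/2
Step 3: sign = +, move right. Bounds: (1/2, 1). Value = 3/4
Step 4: sign = -, move left. Bounds: (1/2, 3/4). Value = 5/8
The surreal number with sign expansion +-+- is 5/8.

5/8


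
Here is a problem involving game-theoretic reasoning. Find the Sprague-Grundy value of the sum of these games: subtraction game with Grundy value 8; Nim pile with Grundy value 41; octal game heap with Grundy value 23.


By the Sprague-Grundy theorem, the Grundy value of a sum of games is the XOR of individual Grundy values.
subtraction game: Grundy value = 8. Running XOR: 0 XOR 8 = 8
Nim pile: Grundy value = 41. Running XOR: 8 XOR 41 = 33
octal game heap: Grundy value = 23. Running XOR: 33 XOR 23 = 54
The combined Grundy value is 54.

54


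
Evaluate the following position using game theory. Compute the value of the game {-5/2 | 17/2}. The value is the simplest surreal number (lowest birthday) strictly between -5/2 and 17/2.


Left options: {-5/2}, max = -5/2
Right options: {17/2}, min = 17/2
All options are numbers and max(Left) < min(Right), so by the simplicity theorem the value is the simplest (earliest-born) number strictly between -5/2 and 17/2.
Integers -2 through 8 all lie strictly between -5/2 and 17/2.
Among integers, the simplest (lowest birthday = smallest |n|; 0 is born on day 0, +-n on day n) is 0.
No non-integer in the interval can be simpler: if x is a non-integer in the interval, then floor(x) or ceil(x) also lies in the interval (the interval contains an integer), and both are proper prefixes of x's sign expansion, i.e. born earlier. So the game value is 0.
Game value = 0

0


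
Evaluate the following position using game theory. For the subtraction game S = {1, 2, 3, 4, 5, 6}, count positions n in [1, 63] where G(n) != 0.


Subtraction set S = {1, 2, 3, 4, 5, 6}, so G(n) = n mod 7.
G(n) = 0 when n is a multiple of 7.
Multiples of 7 in [1, 63]: 9
N-positions (nonzero Grundy) = 63 - 9 = 54

54


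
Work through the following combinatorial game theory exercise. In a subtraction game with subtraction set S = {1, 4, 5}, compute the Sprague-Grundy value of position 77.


The subtraction set is S = {1, 4, 5}.
G(k) = mex{ G(k - s) : s in S, s <= k }. We compute iteratively: G(0) = 0.
G(1) = mex({0}) = 1
G(2) = mex({1}) = 0
G(3) = mex({0}) = 1
G(4) = mex({0, 1}) = 2
G(5) = mex({0, 1, 2}) = 3
G(6) = mex({0, 1, 3}) = 2
G(7) = mex({0, 1, 2}) = 3
G(8) = mex({1, 2, 3}) = 0
G(9) = mex({0, 2, 3}) = 1
G(10) = mex({1, 2, 3}) = 0
G(11) = mex({0, 2, 3}) = 1
G(12) = mex({0, 1, 3}) = 2
Observe that G(8)..G(12) = 0, 1, 0, 1, 2 repeats G(0)..G(4) = 0, 1, 0, 1, 2.
For k >= max(S) = 5, G(k) is determined by the previous 5 values G(k-5)..G(k-1); a window of 5 consecutive values has recurred shifted by 8, so by induction G(k + 8) = G(k) for all k >= 0: the sequence is periodic from the start with period 8.
One period: G(0..7) = 0, 1, 0, 1, 2, 3, 2, 3.
77 mod 8 = 5, so G(77) = G(5) = 3.

3


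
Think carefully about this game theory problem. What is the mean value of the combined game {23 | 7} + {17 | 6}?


G1 = {23 | 7}, G2 = {17 | 6}
Each is a switch {a | b} with numbers a > b; its mean value is (a + b)/2, and mean value is additive over game sums: m(G1 + G2) = m(G1) + m(G2).
Mean of G1 = (23 + (7))/2 = 30/2 = 15
Mean of G2 = (17 + (6))/2 = 23/2 = 23/2
Mean of G1 + G2 = 15 + 23/2 = 53/2

53/2


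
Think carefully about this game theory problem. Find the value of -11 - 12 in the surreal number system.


x = -11, y = 12
x - y = -11 - 12 = -23

-23


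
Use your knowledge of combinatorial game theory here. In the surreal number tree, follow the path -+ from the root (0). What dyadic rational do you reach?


Sign expansion: -+
Rule: track bounds (lo, hi), initially (-inf, +inf). On '+', the current value becomes lo and we move to the simplest number in (value, hi): value + 1 if hi = +inf, otherwise the midpoint (value + hi)/2. On '-', the current value becomes hi and we move to value - 1 if lo = -inf, otherwise the midpoint (lo + value)/2.
Start at 0.
Step 1: sign = -, move left. Bounds: (-inf, 0). Value = -1
Step 2: sign = +, move right. Bounds: (-1, 0). Value = -1/2
The surreal number with sign expansion -+ is -1/2.

-1/2


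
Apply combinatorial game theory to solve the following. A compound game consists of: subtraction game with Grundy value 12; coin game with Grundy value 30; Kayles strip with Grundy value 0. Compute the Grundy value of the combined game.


By the Sprague-Grundy theorem, the Grundy value of a sum of games is the XOR of individual Grundy values.
subtraction game: Grundy value = 12. Running XOR: 0 XOR 12 = 12
coin game: Grundy value = 30. Running XOR: 12 XOR 30 = 18
Kayles strip: Grundy value = 0. Running XOR: 18 XOR 0 = 18
The combined Grundy value is 18.

18


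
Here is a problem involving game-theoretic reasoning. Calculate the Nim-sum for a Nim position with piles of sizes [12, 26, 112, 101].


We need the XOR (exclusive or) of all pile sizes.
After XOR-ing pile 1 (size 12): 0 XOR 12 = 12
After XOR-ing pile 2 (size 26): 12 XOR 26 = 22
After XOR-ing pile 3 (size 112): 22 XOR 112 = 102
After XOR-ing pile 4 (size 101): 102 XOR 101 = 3
The Nim-value of this position is 3.

3


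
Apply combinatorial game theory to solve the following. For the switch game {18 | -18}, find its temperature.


The game is {18 | -18}, a switch {a | b} with numbers a > b.
Cooling {a | b} by t gives {a - t | b + t}, which stops being hot when a - t = b + t, i.e. at t = (a - b)/2. So the temperature of a switch is (a - b)/2.
Temperature = (Left option - Right option) / 2
= (18 - (-18)) / 2
= 36 / 2
= 18

18


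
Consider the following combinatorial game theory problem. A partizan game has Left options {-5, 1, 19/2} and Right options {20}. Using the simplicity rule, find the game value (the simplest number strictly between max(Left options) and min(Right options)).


Left options: {-5, 1, 19/2}, max = 19/2
Right options: {20}, min = 20
All options are numbers and max(Left) < min(Right), so by the simplicity theorem the value is the simplest (earliest-born) number strictly between 19/2 and 20.
Integers 10 through 19 all lie strictly between 19/2 and 20.
Among integers, the simplest (lowest birthday = smallest |n|; 0 is born on day 0, +-n on day n) is 10.
No non-integer in the interval can be simpler: if x is a non-integer in the interval, then floor(x) or ceil(x) also lies in the interval (the interval contains an integer), and both are proper prefixes of x's sign expansion, i.e. born earlier. So the game value is 10.
Game value = 10

10


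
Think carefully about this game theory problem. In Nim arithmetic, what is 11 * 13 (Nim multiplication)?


Nim multiplication is bilinear over XOR: (u XOR v) * w = (u*w) XOR (v*w).
So we split each operand into its bit components and XOR the pairwise Nim products.
11 = 1 + 2 + 8 (as XOR of powers of 2).
13 = 1 + 4 + 8 (as XOR of powers of 2).
Using the standard Nim-product table on single bits:
  2*2 = 3,   2*4 = 8,   2*8 = 12,
  4*4 = 6,   4*8 = 11,  8*8 = 13,
and  1*x = x (identity), k*l = l*k (commutative).
Pairwise Nim products:
  1 * 1 = 1
  1 * 4 = 4
  1 * 8 = 8
  2 * 1 = 2
  2 * 4 = 8
  2 * 8 = 12
  8 * 1 = 8
  8 * 4 = 11
  8 * 8 = 13
XOR them: 1 XOR 4 XOR 8 XOR 2 XOR 8 XOR 12 XOR 8 XOR 11 XOR 13 = 5.
Result: 11 * 13 = 5 (in Nim).

5


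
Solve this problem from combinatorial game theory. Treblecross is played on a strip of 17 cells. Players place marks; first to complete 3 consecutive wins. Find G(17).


Treblecross: place X on empty cells; 3-in-a-row wins.
Playing within two cells of an existing X lets the opponent win at once, so sensible play treats the cells i-2..i+2 around each X as dead. The player left with no safe cell loses, so this is a normal-play take-away game on strips of safe cells.
Placing X at cell i (0-indexed) of a strip of k safe cells leaves independent strips of sizes max(0, i-2) and max(0, k-i-3). Hence G(k) = mex{ G(max(0,i-2)) XOR G(max(0,k-i-3)) : 0 <= i < k }, with G(0) = 0.
G(1): splits (0,0):0^0=0 -> mex({0}) = 1
G(2): splits (0,0):0^0=0 -> mex({0}) = 1
G(3): splits (0,0):0^0=0 -> mex({0}) = 1
G(4): splits (0,1):0^1=1 (0,0):0^0=0 -> mex({0, 1}) = 2
G(5): splits (0,2):0^1=1 (0,1):0^1=1 (0,0):0^0=0 -> mex({0, 1}) = 2
G(6) = mex({1}) = 0
G(7) = mex({0, 1, 2}) = 3
G(8) = mex({0, 1, 2}) = 3
G(9) = mex({0, 2}) = 1
G(10) = mex({0, 2, 3}) = 1
G(11) = mex({0, 3}) = 1
G(12) = mex({1, 3}) = 0
G(13) = mex({0, 1, 2, 3}) = 4
G(14) = mex({0, 1, 2}) = 3
G(15) = mex({0, 1, 2}) = 3
G(16) = mex({0, 1, 2, 4}) = 3
G(17) = mex({0, 1, 3, 4}) = 2
Therefore G(17) = 2.

2


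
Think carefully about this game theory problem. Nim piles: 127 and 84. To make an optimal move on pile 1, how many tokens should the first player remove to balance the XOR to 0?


Piles: 127 and 84
Current XOR: 127 XOR 84 = 43 (non-zero, so this is an N-position).
To make the XOR zero, we need to find a move that balances the piles.
For pile 1 (size 127): target = 127 XOR 43 = 84
We reduce pile 1 from 127 to 84.
Tokens removed: 127 - 84 = 43
Verification: 84 XOR 84 = 0

43


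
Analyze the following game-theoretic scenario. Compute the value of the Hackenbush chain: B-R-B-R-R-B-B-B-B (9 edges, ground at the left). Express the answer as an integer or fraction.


Edges (from ground): B-R-B-R-R-B-B-B-B
By Berlekamp's sign-expansion rule, a Blue-Red Hackenbush stalk has the value of the surreal number whose sign sequence is the edge sequence with B -> + and R -> -.
Sign sequence: +-+--++++
Trace the sign expansion in the surreal number tree, starting from 0:
Edge 1: B (sign +) -> bounds (0, +inf), value = 1
Edge 2: R (sign -) -> bounds (0, 1), value = 1/2
Edge 3: B (sign +) -> bounds (1/2, 1), value = 3/4
Edge 4: R (sign -) -> bounds (1/2, 3/4), value = 5/8
Edge 5: R (sign -) -> bounds (1/2, 5/8), value = 9/16
Edge 6: B (sign +) -> bounds (9/16, 5/8), value = 19/32
Edge 7: B (sign +) -> bounds (19/32, 5/8), value = 39/64
Edge 8: B (sign +) -> bounds (39/64, 5/8), value = 79/128
Edge 9: B (sign +) -> bounds (79/128, 5/8), value = 159/256
Game value = 159/256

159/256


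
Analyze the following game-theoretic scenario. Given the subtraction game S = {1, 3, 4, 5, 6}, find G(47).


The subtraction set is S = {1, 3, 4, 5, 6}.
G(k) = mex{ G(k - s) : s in S, s <= k }. We compute iteratively: G(0) = 0.
G(1) = mex({0}) = 1
G(2) = mex({1}) = 0
G(3) = mex({0}) = 1
G(4) = mex({0, 1}) = 2
G(5) = mex({0, 1, 2}) = 3
G(6) = mex({0, 1, 3}) = 2
G(7) = mex({0, 1, 2}) = 3
G(8) = mex({0, 1, 2, 3}) = 4
G(9) = mex({1, 2, 3, 4}) = 0
G(10) = mex({0, 2, 3}) = 1
G(11) = mex({1, 2, 3, 4}) = 0
G(12) = mex({0, 2, 3, 4}) = 1
G(13) = mex({0, 1, 3, 4}) = 2
G(14) = mex({0, 1, 2, 4}) = 3
Observe that G(9)..G(14) = 0, 1, 0, 1, 2, 3 repeats G(0)..G(5) = 0, 1, 0, 1, 2, 3.
For k >= max(S) = 6, G(k) is determined by the previous 6 values G(k-6)..G(k-1); a window of 6 consecutive values has recurred shifted by 9, so by induction G(k + 9) = G(k) for all k >= 0: the sequence is periodic from the start with period 9.
One period: G(0..8) = 0, 1, 0, 1, 2, 3, 2, 3, 4.
47 mod 9 = 2, so G(47) = G(2) = 0.

0


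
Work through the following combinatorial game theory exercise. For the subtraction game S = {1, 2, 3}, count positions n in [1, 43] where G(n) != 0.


Subtraction set S = {1, 2, 3}, so G(n) = n mod 4.
G(n) = 0 when n is a multiple of 4.
Multiples of 4 in [1, 43]: 10
N-positions (nonzero Grundy) = 43 - 10 = 33

33


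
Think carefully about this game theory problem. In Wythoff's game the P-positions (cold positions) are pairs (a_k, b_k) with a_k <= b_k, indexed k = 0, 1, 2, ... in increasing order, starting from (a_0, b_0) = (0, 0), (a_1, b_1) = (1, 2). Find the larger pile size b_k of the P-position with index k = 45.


By Wythoff's theorem, a_k = floor(k * phi) and b_k = floor(k * phi^2) = a_k + k, where phi = (1 + sqrt(5))/2 is the golden ratio.
phi = (1 + sqrt(5))/2 = 1.618034
phi^2 = phi + 1 = 2.618034
k = 45
k * phi^2 = 45 * 2.618034 = 117.811529
b_45 = floor(k * phi^2) = 117 (check: a_45 + k = 72 + 45 = 117)

117


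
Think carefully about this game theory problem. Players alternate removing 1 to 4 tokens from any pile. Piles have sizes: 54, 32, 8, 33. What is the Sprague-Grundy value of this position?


Subtraction set: {1, 2, 3, 4}
For this subtraction set, G(n) = n mod 5 (period = max + 1 = 5).
Pile 1 (size 54): G(54) = 54 mod 5 = 4
Pile 2 (size 32): G(32) = 32 mod 5 = 2
Pile 3 (size 8): G(8) = 8 mod 5 = 3
Pile 4 (size 33): G(33) = 33 mod 5 = 3
Total Grundy value = XOR of all: 4 XOR 2 XOR 3 XOR 3 = 6

6


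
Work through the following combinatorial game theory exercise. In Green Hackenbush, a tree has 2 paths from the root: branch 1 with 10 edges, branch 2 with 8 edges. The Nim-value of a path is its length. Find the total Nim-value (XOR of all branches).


The tree has 2 branches from the ground vertex.
In Green Hackenbush, the Nim-value of a simple path of length k is k.
Branch 1: length 10, Nim-value = 10
Branch 2: length 8, Nim-value = 8
Total Nim-value = XOR of all branch values:
0 XOR 10 = 10
10 XOR 8 = 2
Nim-value of the tree = 2

2


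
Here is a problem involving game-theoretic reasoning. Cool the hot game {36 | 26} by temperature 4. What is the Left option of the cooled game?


Original game: {36 | 26} (a switch {a | b} with a > b).
Cooling by t (for t below the temperature (a - b)/2 = 5) taxes each move by t: {a | b} cooled by t is {a - t | b + t}.
Cooling amount: t = 4
Cooled Left option: 36 - 4 = 32
Cooled Right option: 26 + 4 = 30
Cooled game: {32 | 30}
Left option = 32

32


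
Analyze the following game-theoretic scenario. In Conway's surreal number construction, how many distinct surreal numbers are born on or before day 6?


Day 0: {|} = 0 is born. Count = 1.
Day n: the number of surreal numbers born by day n is 2^(n+1) - 1.
By day 0: 2^1 - 1 = 1
By day 1: 2^2 - 1 = 3
By day 2: 2^3 - 1 = 7
By day 3: 2^4 - 1 = 15
By day 4: 2^5 - 1 = 31
By day 5: 2^6 - 1 = 63
By day 6: 2^7 - 1 = 127
By day 6: 127 surreal numbers.

127


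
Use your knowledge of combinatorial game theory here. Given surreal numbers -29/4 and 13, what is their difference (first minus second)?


x = -29/4, y = 13
Converting to common denominator: 4
x = -29/4, y = 52/4
x - y = -29/4 - 13 = -81/4

-81/4


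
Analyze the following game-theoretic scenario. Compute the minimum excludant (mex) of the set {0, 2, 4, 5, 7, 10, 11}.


Set = {0, 2, 4, 5, 7, 10, 11}
0 is in the set.
1 is NOT in the set. This is the mex.
mex = 1

1


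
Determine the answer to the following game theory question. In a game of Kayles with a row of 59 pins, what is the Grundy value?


Kayles: a move removes 1 or 2 adjacent pins from a contiguous row.
Removing pins from a row of k leaves two independent rows (a, b) with a + b = k - 1 (one pin) or a + b = k - 2 (two pins); an end removal gives a = 0.
By Sprague-Grundy, G(k) = mex{ G(a) XOR G(b) } over all these splits. G(0) = 0.
G(1): splits (0,0):0^0=0 -> mex({0}) = 1
G(2): splits (0,1):0^1=1 (0,0):0^0=0 -> mex({0, 1}) = 2
G(3): splits (0,2):0^2=2 (1,1):1^1=0 (0,1):0^1=1 -> mex({0, 1, 2}) = 3
G(4): splits (0,3):0^3=3 (1,2):1^2=3 (0,2):0^2=2 (1,1):1^1=0 -> mex({0, 2, 3}) = 1
G(5): splits (0,4):0^1=1 (1,3):1^3=2 (2,2):2^2=0 (0,3):0^3=3 (1,2):1^2=3 -> mex({0, 1, 2, 3}) = 4
G(6) = mex({0, 1, 2, 4}) = 3
G(7) = mex({0, 1, 3, 4, 5}) = 2
G(8) = mex({0, 2, 3, 5, 6}) = 1
G(9) = mex({0, 1, 2, 3, 6, 7}) = 4
G(10) = mex({0, 1, 3, 4, 5, 7}) = 2
G(11) = mex({0, 1, 2, 3, 4, 5}) = 6
G(12) = mex({0, 1, 2, 3, 5, 6, 7}) = 4
G(13) = mex({0, 2, 3, 4, 6, 7}) = 1
G(14) = mex({0, 1, 4, 5, 6, 7}) = 2
G(15) = mex({0, 1, 2, 3, 4, 5, 6}) = 7
G(16) = mex({0, 2, 3, 5, 6, 7}) = 1
G(17) = mex({0, 1, 2, 3, 5, 6, 7}) = 4
G(18) = mex({0, 1, 2, 4, 5, 6}) = 3
G(19) = mex({0, 1, 3, 4, 5, 7}) = 2
G(20) = mex({0, 2, 3, 4, 5, 6, 7}) = 1
G(21) = mex({0, 1, 2, 3, 5, 6, 7}) = 4
G(22) = mex({0, 1, 2, 3, 4, 5, 7}) = 6
G(23) = mex({0, 1, 2, 3, 4, 5, 6}) = 7
G(24) = mex({0, 1, 2, 3, 5, 6, 7}) = 4
G(25) = mex({0, 2, 3, 4, 6, 7}) = 1
G(26) = mex({0, 1, 3, 4, 5, 6, 7}) = 2
G(27) = mex({0, 1, 2, 3, 4, 5, 6, 7}) = 8
G(28) = mex({0, 1, 2, 3, 4, 6, 7, 8}) = 5
G(29) = mex({0, 1, 2, 3, 5, 6, 7, 8, 9}) = 4
G(30) = mex({0, 1, 2, 3, 4, 5, 6, 9, 10}) = 7
G(31) = mex({0, 1, 3, 4, 5, 7, 10, 11}) = 2
G(32) = mex({0, 2, 3, 4, 5, 6, 7, 9, 11}) = 1
G(33) = mex({0, 1, 2, 3, 4, 5, 6, 7, 9, 12}) = 8
G(34) = mex({0, 1, 2, 3, 4, 5, 7, 8, 11, 12}) = 6
G(35) = mex({0, 1, 2, 3, 4, 5, 6, 8, 9, 10, 11}) = 7
G(36) = mex({0, 1, 2, 3, 5, 6, 7, 9, 10}) = 4
G(37) = mex({0, 2, 3, 4, 6, 7, 9, 10, 11, 12}) = 1
G(38) = mex({0, 1, 3, 4, 5, 6, 7, 9, 10, 11, 12}) = 2
G(39) = mex({0, 1, 2, 4, 5, 6, 7, 9, 10, 12, 14}) = 3
G(40) = mex({0, 2, 3, 4, 6, 7, 11, 12, 14}) = 1
G(41) = mex({0, 1, 2, 3, 5, 6, 7, 9, 10, 11, 12}) = 4
G(42) = mex({0, 1, 2, 3, 4, 5, 6, 9, 10}) = 7
G(43) = mex({0, 1, 3, 4, 5, 7, 9, 10, 12, 15}) = 2
G(44) = mex({0, 2, 3, 4, 5, 6, 7, 9, 10, 12, 15}) = 1
G(45) = mex({0, 1, 2, 3, 4, 5, 6, 7, 9, 10, 12, 14}) = 8
G(46) = mex({0, 1, 3, 4, 5, 7, 8, 11, 12, 14}) = 2
G(47) = mex({0, 1, 2, 3, 4, 5, 6, 8, 9, 10, 11, 12}) = 7
G(48) = mex({0, 1, 2, 3, 5, 6, 7, 9, 10}) = 4
G(49) = mex({0, 2, 3, 4, 6, 7, 9, 10, 11, 12, 15}) = 1
G(50) = mex({0, 1, 4, 5, 6, 7, 9, 11, 12, 14, 15}) = 2
G(51) = mex({0, 1, 2, 3, 4, 5, 6, 7, 9, 12, 14, 15}) = 8
G(52) = mex({0, 2, 3, 4, 5, 6, 7, 8, 11, 12, 15}) = 1
G(53) = mex({0, 1, 2, 3, 5, 6, 7, 8, 9, 10, 11, 12}) = 4
G(54) = mex({0, 1, 2, 3, 4, 5, 6, 9, 10}) = 7
G(55) = mex({0, 1, 3, 4, 5, 7, 9, 10, 11, 12}) = 2
G(56) = mex({0, 2, 3, 4, 5, 6, 7, 9, 10, 11, 12, 13, 14}) = 1
G(57) = mex({0, 1, 2, 3, 5, 6, 7, 9, 10, 12, 13, 14, 15}) = 4
G(58) = mex({0, 1, 3, 4, 5, 7, 11, 12, 14, 15}) = 2
G(59) = mex({0, 1, 2, 3, 4, 5, 6, 9, 10, 11, 12, 15}) = 7
Therefore G(59) = 7.

7


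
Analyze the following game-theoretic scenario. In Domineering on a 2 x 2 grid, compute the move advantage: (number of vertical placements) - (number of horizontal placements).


Board is 2 x 2 (rows x cols).
Left (vertical) placements: (rows-1) * cols = 1 * 2 = 2
Right (horizontal) placements: rows * (cols-1) = 2 * 1 = 2
Advantage = Left - Right = 2 - 2 = 0

0


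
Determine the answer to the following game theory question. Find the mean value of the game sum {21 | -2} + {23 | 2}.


G1 = {21 | -2}, G2 = {23 | 2}
Each is a switch {a | b} with numbers a > b; its mean value is (a + b)/2, and mean value is additive over game sums: m(G1 + G2) = m(G1) + m(G2).
Mean of G1 = (21 + (-2))/2 = 19/2 = 19/2
Mean of G2 = (23 + (2))/2 = 25/2 = 25/2
Mean of G1 + G2 = 19/2 + 25/2 = 22

22


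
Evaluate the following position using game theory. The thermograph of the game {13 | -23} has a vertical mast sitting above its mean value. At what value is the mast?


Game = {13 | -23}, a switch {a | b} with numbers a > b.
Its thermograph has left wall a - t and right wall b + t, which meet at t = (a - b)/2, where both equal (a + b)/2. So the mast (mean value) is at (a + b)/2.
Mean = (13 + (-23))/2 = -10/2 = -5

-5


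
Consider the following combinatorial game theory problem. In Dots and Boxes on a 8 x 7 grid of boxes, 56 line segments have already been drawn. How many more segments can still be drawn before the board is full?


Grid: 8 x 7 boxes, i.e. 9 rows and 8 columns of dots.
Horizontal edges: (rows + 1) * cols = 9 * 7 = 63
Vertical edges: rows * (cols + 1) = 8 * 8 = 64
Total edges: 63 + 64 = 127
Edges drawn: 56
Remaining: 127 - 56 = 71

71


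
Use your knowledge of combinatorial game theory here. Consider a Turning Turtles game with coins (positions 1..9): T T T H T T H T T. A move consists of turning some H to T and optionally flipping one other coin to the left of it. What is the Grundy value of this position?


Coins: T T T H T T H T T
Key fact: a single head at position k behaves exactly like a Nim heap of size k (turning it to T and optionally flipping a coin at j < k corresponds to moving the heap from k to j, or to 0), and heads combine as a disjunctive sum (two heads at the same place would cancel, matching j XOR j = 0). So the Nim-value is the XOR of the 1-indexed positions of the heads.
Face-up positions (1-indexed): [4, 7]
XOR 0 with 4: 0 XOR 4 = 4
XOR 4 with 7: 4 XOR 7 = 3
Nim-value = 3

3


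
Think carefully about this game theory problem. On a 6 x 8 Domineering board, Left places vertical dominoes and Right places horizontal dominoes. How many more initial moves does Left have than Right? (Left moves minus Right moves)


Board is 6 x 8 (rows x cols).
Left (vertical) placements: (rows-1) * cols = 5 * 8 = 40
Right (horizontal) placements: rows * (cols-1) = 6 * 7 = 42
Advantage = Left - Right = 40 - 42 = -2

-2


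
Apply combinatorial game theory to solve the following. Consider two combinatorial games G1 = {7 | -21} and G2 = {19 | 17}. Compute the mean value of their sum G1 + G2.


G1 = {7 | -21}, G2 = {19 | 17}
Each is a switch {a | b} with numbers a > b; its mean value is (a + b)/2, and mean value is additive over game sums: m(G1 + G2) = m(G1) + m(G2).
Mean of G1 = (7 + (-21))/2 = -14/2 = -7
Mean of G2 = (19 + (17))/2 = 36/2 = 18
Mean of G1 + G2 = -7 + 18 = 11

11


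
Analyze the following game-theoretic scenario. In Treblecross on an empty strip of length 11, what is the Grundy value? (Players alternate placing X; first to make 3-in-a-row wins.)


Treblecross: place X on empty cells; 3-in-a-row wins.
Playing within two cells of an existing X lets the opponent win at once, so sensible play treats the cells i-2..i+2 around each X as dead. The player left with no safe cell loses, so this is a normal-play take-away game on strips of safe cells.
Placing X at cell i (0-indexed) of a strip of k safe cells leaves independent strips of sizes max(0, i-2) and max(0, k-i-3). Hence G(k) = mex{ G(max(0,i-2)) XOR G(max(0,k-i-3)) : 0 <= i < k }, with G(0) = 0.
G(1): splits (0,0):0^0=0 -> mex({0}) = 1
G(2): splits (0,0):0^0=0 -> mex({0}) = 1
G(3): splits (0,0):0^0=0 -> mex({0}) = 1
G(4): splits (0,1):0^1=1 (0,0):0^0=0 -> mex({0, 1}) = 2
G(5): splits (0,2):0^1=1 (0,1):0^1=1 (0,0):0^0=0 -> mex({0, 1}) = 2
G(6) = mex({1}) = 0
G(7) = mex({0, 1, 2}) = 3
G(8) = mex({0, 1, 2}) = 3
G(9) = mex({0, 2}) = 1
G(10) = mex({0, 2, 3}) = 1
G(11) = mex({0, 3}) = 1
Therefore G(11) = 1.

1


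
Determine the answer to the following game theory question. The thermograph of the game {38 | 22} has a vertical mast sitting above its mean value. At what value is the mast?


Game = {38 | 22}, a switch {a | b} with numbers a > b.
Its thermograph has left wall a - t and right wall b + t, which meet at t = (a - b)/2, where both equal (a + b)/2. So the mast (mean value) is at (a + b)/2.
Mean = (38 + (22))/2 = 60/2 = 30

30


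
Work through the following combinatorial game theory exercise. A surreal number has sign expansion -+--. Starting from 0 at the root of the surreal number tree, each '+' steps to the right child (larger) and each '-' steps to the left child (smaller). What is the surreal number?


Sign expansion: -+--
Rule: track bounds (lo, hi), initially (-inf, +inf). On '+', the current value becomes lo and we move to the simplest number in (value, hi): value + 1 if hi = +inf, otherwise the midpoint (value + hi)/2. On '-', the current value becomes hi and we move to value - 1 if lo = -inf, otherwise the midpoint (lo + value)/2.
Start at 0.
Step 1: sign = -, move left. Bounds: (-inf, 0). Value = -1
Step 2: sign = +, move right. Bounds: (-1, 0). Value = -1/2
Step 3: sign = -, move left. Bounds: (-1, -1/2). Value = -3/4
Step 4: sign = -, move left. Bounds: (-1, -3/4). Value = -7/8
The surreal number with sign expansion -+-- is -7/8.

-7/8
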